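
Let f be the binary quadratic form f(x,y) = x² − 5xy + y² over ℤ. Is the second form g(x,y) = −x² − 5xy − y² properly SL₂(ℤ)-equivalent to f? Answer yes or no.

D₁ = 21, D₂ = 21
river cycle of f (length 2): (1, 3, -3), (-3, 3, 1)
river cycle of g (length 2): (-1, 3, 3), (3, 3, -1)
cycles differ ⇒ inequivalent

no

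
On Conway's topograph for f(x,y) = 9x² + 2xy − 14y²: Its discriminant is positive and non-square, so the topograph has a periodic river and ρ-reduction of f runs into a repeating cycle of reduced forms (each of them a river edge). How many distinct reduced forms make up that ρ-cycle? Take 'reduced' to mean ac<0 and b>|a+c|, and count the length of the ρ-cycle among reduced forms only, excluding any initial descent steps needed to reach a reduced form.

D = 508, ⌊√D⌋ = 22
descent: ρ → (-14,-2,9)
descent: ρ → (9,20,-3)  [lands on river]
river: ρ → (-3,22,2)
river: ρ → (2,22,-3)
river: ρ → (-3,20,9)
river: ρ → (9,16,-7)
river: ρ → (-7,12,13)
river: ρ → (13,14,-6)
river: ρ → (-6,22,1)
river: ρ → (1,22,-6)
river: ρ → (-6,14,13)
river: ρ → (13,12,-7)
river: ρ → (-7,16,9)
ρ-cycle length = 12 (tail of 2 descent steps not counted)

12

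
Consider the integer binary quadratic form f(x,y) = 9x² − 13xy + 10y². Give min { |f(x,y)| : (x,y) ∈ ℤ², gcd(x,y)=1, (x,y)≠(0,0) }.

translate: b→5 (≡-13 mod 18), so (9,-13,10)→(9,5,6)
flip: (9,5,6)→(6,-5,9)
reduced (well bottom): (6,-5,9) with a≤c, −a<b≤a
well minimum = a = 6

6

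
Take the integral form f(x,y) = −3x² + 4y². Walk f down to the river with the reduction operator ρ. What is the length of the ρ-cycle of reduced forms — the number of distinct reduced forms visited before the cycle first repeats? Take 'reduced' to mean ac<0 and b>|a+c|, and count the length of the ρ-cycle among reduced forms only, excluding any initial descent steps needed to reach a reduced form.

D = 48, ⌊√D⌋ = 6
descent: ρ → (4,0,-3)
descent: ρ → (-3,6,1)  [lands on river]
river: ρ → (1,6,-3)
ρ-cycle length = 2 (tail of 2 descent steps not counted)

2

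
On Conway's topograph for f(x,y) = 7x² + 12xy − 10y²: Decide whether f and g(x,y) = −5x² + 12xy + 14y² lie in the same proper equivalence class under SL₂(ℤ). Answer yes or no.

D₁ = 424, D₂ = 424
river cycle of f (length 18): (-10, 8, 9), (9, 10, -9), (-9, 8, 10), (10, 12, -7), (-7, 16, 6), (6, 20, -1), (-1, 20, 6), (6, 16, -7), (-7, 12, 10), (10, 8, -9), … (8 more)
river cycle of g (length 14): (14, 16, -3), (-3, 20, 2), (2, 20, -3), (-3, 16, 14), (14, 12, -5), (-5, 18, 5), (5, 12, -14), (-14, 16, 3), (3, 20, -2), (-2, 20, 3), … (4 more)
cycles differ ⇒ inequivalent

no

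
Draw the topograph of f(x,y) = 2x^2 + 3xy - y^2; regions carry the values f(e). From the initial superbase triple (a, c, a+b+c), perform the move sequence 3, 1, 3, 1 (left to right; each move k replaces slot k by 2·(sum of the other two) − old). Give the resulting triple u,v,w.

start (2,-1,4) = (f(1,0),f(0,1),f(1,1))
replace slot 3: 2·(2+(-1)) − 4 = -2 → (2,-1,-2)
replace slot 1: 2·((-1)+(-2)) − 2 = -8 → (-8,-1,-2)
replace slot 3: 2·((-8)+(-1)) − (-2) = -16 → (-8,-1,-16)
replace slot 1: 2·((-1)+(-16)) − (-8) = -26 → (-26,-1,-16)

-26,-1,-16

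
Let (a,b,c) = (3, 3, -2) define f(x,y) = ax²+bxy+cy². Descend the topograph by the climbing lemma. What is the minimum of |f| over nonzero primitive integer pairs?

river: ρ → (-2,5,1)
river: ρ → (1,5,-2)
river: ρ → (-2,3,3)
river: ρ → (3,3,-2)
closes: descent 0, river 4
min |a| on river = 1

1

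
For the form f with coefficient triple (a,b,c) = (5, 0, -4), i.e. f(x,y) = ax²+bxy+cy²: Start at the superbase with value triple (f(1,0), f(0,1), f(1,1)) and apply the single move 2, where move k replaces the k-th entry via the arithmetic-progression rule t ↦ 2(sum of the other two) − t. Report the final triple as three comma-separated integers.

start (5,-4,1) = (f(1,0),f(0,1),f(1,1))
replace slot 2: 2·(5+1) − (-4) = 16 → (5,16,1)

5,16,1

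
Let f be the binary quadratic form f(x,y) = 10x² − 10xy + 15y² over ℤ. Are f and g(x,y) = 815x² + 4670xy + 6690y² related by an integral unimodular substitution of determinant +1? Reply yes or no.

D₁ = -500, D₂ = -500
f: translate: b→10 (≡-10 mod 20), so (10,-10,15)→(10,10,15)
f: reduced (well bottom): (10,10,15) with a≤c, −a<b≤a
g: translate: b→-220 (≡4670 mod 1630), so (815,4670,6690)→(815,-220,15)
g: flip: (815,-220,15)→(15,220,815)
g: translate: b→10 (≡220 mod 30), so (15,220,815)→(15,10,10)
g: flip: (15,10,10)→(10,-10,15)
g: translate: b→10 (≡-10 mod 20), so (10,-10,15)→(10,10,15)
g: reduced (well bottom): (10,10,15) with a≤c, −a<b≤a
reduced forms (10, 10, 15) vs (10, 10, 15) ⇒ equivalent

yes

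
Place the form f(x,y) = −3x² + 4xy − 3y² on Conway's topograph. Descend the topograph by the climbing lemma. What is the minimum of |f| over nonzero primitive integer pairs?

translate: b→2 (≡-4 mod 6), so (3,-4,3)→(3,2,2)
flip: (3,2,2)→(2,-2,3)
translate: b→2 (≡-2 mod 4), so (2,-2,3)→(2,2,3)
reduced (well bottom): (2,2,3) with a≤c, −a<b≤a
well minimum |f| = |-2| = 2 (negative-definite)

2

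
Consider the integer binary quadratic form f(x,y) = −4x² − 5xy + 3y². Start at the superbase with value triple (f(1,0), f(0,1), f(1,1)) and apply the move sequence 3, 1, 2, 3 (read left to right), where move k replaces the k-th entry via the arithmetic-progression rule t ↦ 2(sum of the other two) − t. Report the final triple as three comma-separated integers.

start (-4,3,-6) = (f(1,0),f(0,1),f(1,1))
replace slot 3: 2·((-4)+3) − (-6) = 4 → (-4,3,4)
replace slot 1: 2·(3+4) − (-4) = 18 → (18,3,4)
replace slot 2: 2·(18+4) − 3 = 41 → (18,41,4)
replace slot 3: 2·(18+41) − 4 = 114 → (18,41,114)

18,41,114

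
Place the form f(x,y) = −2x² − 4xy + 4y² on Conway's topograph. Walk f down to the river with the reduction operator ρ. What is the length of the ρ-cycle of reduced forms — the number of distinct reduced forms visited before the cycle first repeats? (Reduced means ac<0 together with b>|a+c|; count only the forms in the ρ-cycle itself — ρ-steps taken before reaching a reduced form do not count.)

D = 48, ⌊√D⌋ = 6
descent: ρ → (4,4,-2)  [lands on river]
river: ρ → (-2,4,4)
ρ-cycle length = 2 (tail of 1 descent step not counted)

2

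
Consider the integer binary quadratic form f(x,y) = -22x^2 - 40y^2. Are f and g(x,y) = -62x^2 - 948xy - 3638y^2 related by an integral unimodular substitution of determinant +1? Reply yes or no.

D₁ = -3520, D₂ = -3520
f is negative-definite; reduce −f:
−f: reduced (well bottom): (22,0,40) with a≤c, −a<b≤a
flip sign back: reduced form of f is (-22,0,-40)
g is negative-definite; reduce −g:
−g: translate: b→-44 (≡948 mod 124), so (62,948,3638)→(62,-44,22)
−g: flip: (62,-44,22)→(22,44,62)
−g: translate: b→0 (≡44 mod 44), so (22,44,62)→(22,0,40)
−g: reduced (well bottom): (22,0,40) with a≤c, −a<b≤a
flip sign back: reduced form of g is (-22,0,-40)
reduced forms (-22, 0, -40) vs (-22, 0, -40) ⇒ equivalent

yes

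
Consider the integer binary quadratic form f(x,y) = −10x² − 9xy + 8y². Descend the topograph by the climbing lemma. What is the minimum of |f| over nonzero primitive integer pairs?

descent: ρ → (8,9,-10)  [lands on river]
river: ρ → (-10,11,7)
river: ρ → (7,17,-4)
river: ρ → (-4,15,11)
river: ρ → (11,7,-8)
river: ρ → (-8,9,10)
river: ρ → (10,11,-7)
river: ρ → (-7,17,4)
river: ρ → (4,15,-11)
river: ρ → (-11,7,8)
closes: descent 1, river 10
min |a| on river = 4

4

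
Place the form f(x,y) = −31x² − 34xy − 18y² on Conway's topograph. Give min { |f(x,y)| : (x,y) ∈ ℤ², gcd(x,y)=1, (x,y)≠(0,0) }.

translate: b→-28 (≡34 mod 62), so (31,34,18)→(31,-28,15)
flip: (31,-28,15)→(15,28,31)
translate: b→-2 (≡28 mod 30), so (15,28,31)→(15,-2,18)
reduced (well bottom): (15,-2,18) with a≤c, −a<b≤a
well minimum |f| = |-15| = 15 (negative-definite)

15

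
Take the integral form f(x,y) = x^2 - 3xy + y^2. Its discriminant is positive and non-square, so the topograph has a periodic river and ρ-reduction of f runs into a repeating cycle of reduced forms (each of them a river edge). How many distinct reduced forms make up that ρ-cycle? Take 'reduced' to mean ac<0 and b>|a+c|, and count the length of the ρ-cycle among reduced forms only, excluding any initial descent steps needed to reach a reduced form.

D = 5, ⌊√D⌋ = 2
descent: ρ → (1,1,-1)  [lands on river]
river: ρ → (-1,1,1)
ρ-cycle length = 2 (tail of 1 descent step not counted)

2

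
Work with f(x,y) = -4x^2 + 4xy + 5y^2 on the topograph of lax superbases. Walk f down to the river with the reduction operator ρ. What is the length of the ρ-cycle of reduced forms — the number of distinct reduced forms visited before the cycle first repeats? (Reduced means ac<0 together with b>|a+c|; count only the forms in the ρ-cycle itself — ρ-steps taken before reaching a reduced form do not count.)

D = 96, ⌊√D⌋ = 9
river: ρ → (5,6,-3)
river: ρ → (-3,6,5)
river: ρ → (5,4,-4)
river: ρ → (-4,4,5)
ρ-cycle length = 4 (tail of 0 descent steps not counted)

4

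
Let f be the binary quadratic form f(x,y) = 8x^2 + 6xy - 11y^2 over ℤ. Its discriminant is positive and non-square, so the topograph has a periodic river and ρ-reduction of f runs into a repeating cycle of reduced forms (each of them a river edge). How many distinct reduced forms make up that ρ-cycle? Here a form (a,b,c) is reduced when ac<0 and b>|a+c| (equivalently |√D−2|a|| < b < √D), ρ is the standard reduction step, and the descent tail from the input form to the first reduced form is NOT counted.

D = 388, ⌊√D⌋ = 19
river: ρ → (-11,16,3)
river: ρ → (3,14,-16)
river: ρ → (-16,18,1)
river: ρ → (1,18,-16)
river: ρ → (-16,14,3)
river: ρ → (3,16,-11)
river: ρ → (-11,6,8)
river: ρ → (8,10,-9)
river: ρ → (-9,8,9)
river: ρ → (9,10,-8)
river: ρ → (-8,6,11)
river: ρ → (11,16,-3)
river: ρ → (-3,14,16)
river: ρ → (16,18,-1)
river: ρ → (-1,18,16)
river: ρ → (16,14,-3)
river: ρ → (-3,16,11)
river: ρ → (11,6,-8)
river: ρ → (-8,10,9)
river: ρ → (9,8,-9)
river: ρ → (-9,10,8)
river: ρ → (8,6,-11)
ρ-cycle length = 22 (tail of 0 descent steps not counted)

22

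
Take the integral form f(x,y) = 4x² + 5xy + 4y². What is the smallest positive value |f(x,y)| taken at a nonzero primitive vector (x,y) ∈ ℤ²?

translate: b→-3 (≡5 mod 8), so (4,5,4)→(4,-3,3)
flip: (4,-3,3)→(3,3,4)
reduced (well bottom): (3,3,4) with a≤c, −a<b≤a
well minimum = a = 3

3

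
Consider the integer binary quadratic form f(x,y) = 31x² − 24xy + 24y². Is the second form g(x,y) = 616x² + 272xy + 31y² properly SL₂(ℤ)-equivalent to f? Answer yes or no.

D₁ = -2400, D₂ = -2400
f: flip: (31,-24,24)→(24,24,31)
f: reduced (well bottom): (24,24,31) with a≤c, −a<b≤a
g: flip: (616,272,31)→(31,-272,616)
g: translate: b→-24 (≡-272 mod 62), so (31,-272,616)→(31,-24,24)
g: flip: (31,-24,24)→(24,24,31)
g: reduced (well bottom): (24,24,31) with a≤c, −a<b≤a
reduced forms (24, 24, 31) vs (24, 24, 31) ⇒ equivalent

yes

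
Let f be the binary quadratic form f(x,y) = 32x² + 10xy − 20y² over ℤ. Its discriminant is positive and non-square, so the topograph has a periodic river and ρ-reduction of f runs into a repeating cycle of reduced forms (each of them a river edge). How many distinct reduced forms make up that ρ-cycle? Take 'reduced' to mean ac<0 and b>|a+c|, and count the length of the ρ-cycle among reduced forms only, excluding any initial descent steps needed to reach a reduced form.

D = 2660, ⌊√D⌋ = 51
descent: ρ → (-20,30,22)  [lands on river]
river: ρ → (22,14,-28)
river: ρ → (-28,42,8)
river: ρ → (8,38,-38)
river: ρ → (-38,38,8)
river: ρ → (8,42,-28)
river: ρ → (-28,14,22)
river: ρ → (22,30,-20)
river: ρ → (-20,50,2)
river: ρ → (2,50,-20)
ρ-cycle length = 10 (tail of 1 descent step not counted)

10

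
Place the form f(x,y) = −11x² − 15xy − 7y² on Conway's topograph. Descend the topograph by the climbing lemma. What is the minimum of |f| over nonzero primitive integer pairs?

translate: b→-7 (≡15 mod 22), so (11,15,7)→(11,-7,3)
flip: (11,-7,3)→(3,7,11)
translate: b→1 (≡7 mod 6), so (3,7,11)→(3,1,7)
reduced (well bottom): (3,1,7) with a≤c, −a<b≤a
well minimum |f| = |-3| = 3 (negative-definite)

3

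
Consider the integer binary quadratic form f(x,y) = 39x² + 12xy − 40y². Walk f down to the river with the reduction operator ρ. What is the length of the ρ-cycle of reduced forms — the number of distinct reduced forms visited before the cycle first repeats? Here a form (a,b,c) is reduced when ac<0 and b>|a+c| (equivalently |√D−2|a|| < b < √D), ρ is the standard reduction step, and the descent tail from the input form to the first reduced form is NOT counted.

D = 6384, ⌊√D⌋ = 79
river: ρ → (-40,68,11)
river: ρ → (11,64,-52)
river: ρ → (-52,40,23)
river: ρ → (23,52,-40)
river: ρ → (-40,28,35)
river: ρ → (35,42,-33)
river: ρ → (-33,24,44)
river: ρ → (44,64,-13)
river: ρ → (-13,66,39)
river: ρ → (39,12,-40)
ρ-cycle length = 10 (tail of 0 descent steps not counted)

10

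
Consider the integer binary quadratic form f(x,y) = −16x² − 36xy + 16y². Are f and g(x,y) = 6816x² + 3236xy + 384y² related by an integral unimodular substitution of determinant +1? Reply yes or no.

D₁ = 2320, D₂ = 2320
river cycle of f (length 10): (16, 36, -16), (-16, 28, 24), (24, 20, -20), (-20, 20, 24), (24, 28, -16), (-16, 36, 16), (16, 28, -24), (-24, 20, 20), (20, 20, -24), (-24, 28, 16)
river cycle of g (length 10): (16, 36, -16), (-16, 28, 24), (24, 20, -20), (-20, 20, 24), (24, 28, -16), (-16, 36, 16), (16, 28, -24), (-24, 20, 20), (20, 20, -24), (-24, 28, 16)
cycles coincide ⇒ equivalent

yes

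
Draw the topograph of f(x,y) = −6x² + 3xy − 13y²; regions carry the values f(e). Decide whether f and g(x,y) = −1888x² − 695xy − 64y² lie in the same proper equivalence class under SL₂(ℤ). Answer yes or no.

D₁ = -303, D₂ = -303
f is negative-definite; reduce −f:
−f: reduced (well bottom): (6,-3,13) with a≤c, −a<b≤a
flip sign back: reduced form of f is (-6,3,-13)
g is negative-definite; reduce −g:
−g: flip: (1888,695,64)→(64,-695,1888)
−g: translate: b→-55 (≡-695 mod 128), so (64,-695,1888)→(64,-55,13)
−g: flip: (64,-55,13)→(13,55,64)
−g: translate: b→3 (≡55 mod 26), so (13,55,64)→(13,3,6)
−g: flip: (13,3,6)→(6,-3,13)
−g: reduced (well bottom): (6,-3,13) with a≤c, −a<b≤a
flip sign back: reduced form of g is (-6,3,-13)
reduced forms (-6, 3, -13) vs (-6, 3, -13) ⇒ equivalent

yes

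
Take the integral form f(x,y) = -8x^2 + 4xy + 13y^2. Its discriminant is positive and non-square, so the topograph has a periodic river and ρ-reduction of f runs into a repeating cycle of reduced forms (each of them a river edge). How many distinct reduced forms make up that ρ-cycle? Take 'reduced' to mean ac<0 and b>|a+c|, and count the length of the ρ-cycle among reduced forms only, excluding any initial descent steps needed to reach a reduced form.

D = 432, ⌊√D⌋ = 20
descent: ρ → (13,-4,-8)
descent: ρ → (-8,20,1)  [lands on river]
river: ρ → (1,20,-8)
river: ρ → (-8,12,9)
river: ρ → (9,6,-11)
river: ρ → (-11,16,4)
river: ρ → (4,16,-11)
river: ρ → (-11,6,9)
river: ρ → (9,12,-8)
ρ-cycle length = 8 (tail of 2 descent steps not counted)

8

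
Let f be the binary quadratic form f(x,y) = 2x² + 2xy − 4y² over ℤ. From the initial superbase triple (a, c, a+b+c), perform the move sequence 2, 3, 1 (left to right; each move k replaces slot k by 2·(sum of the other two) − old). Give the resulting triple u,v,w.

start (2,-4,0) = (f(1,0),f(0,1),f(1,1))
replace slot 2: 2·(2+0) − (-4) = 8 → (2,8,0)
replace slot 3: 2·(2+8) − 0 = 20 → (2,8,20)
replace slot 1: 2·(8+20) − 2 = 54 → (54,8,20)

54,8,20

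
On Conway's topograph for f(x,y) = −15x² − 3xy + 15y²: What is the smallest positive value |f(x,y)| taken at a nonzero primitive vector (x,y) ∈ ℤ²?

descent: ρ → (15,3,-15)  [lands on river]
river: ρ → (-15,27,3)
river: ρ → (3,27,-15)
river: ρ → (-15,3,15)
river: ρ → (15,27,-3)
river: ρ → (-3,27,15)
closes: descent 1, river 6
min |a| on river = 3

3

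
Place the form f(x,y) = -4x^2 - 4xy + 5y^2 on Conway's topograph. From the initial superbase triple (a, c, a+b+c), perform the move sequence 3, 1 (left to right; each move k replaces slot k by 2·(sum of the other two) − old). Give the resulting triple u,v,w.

start (-4,5,-3) = (f(1,0),f(0,1),f(1,1))
replace slot 3: 2·((-4)+5) − (-3) = 5 → (-4,5,5)
replace slot 1: 2·(5+5) − (-4) = 24 → (24,5,5)

24,5,5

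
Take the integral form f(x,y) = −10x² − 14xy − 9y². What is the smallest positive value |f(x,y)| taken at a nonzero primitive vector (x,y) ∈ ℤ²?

translate: b→-6 (≡14 mod 20), so (10,14,9)→(10,-6,5)
flip: (10,-6,5)→(5,6,10)
translate: b→-4 (≡6 mod 10), so (5,6,10)→(5,-4,9)
reduced (well bottom): (5,-4,9) with a≤c, −a<b≤a
well minimum |f| = |-5| = 5 (negative-definite)

5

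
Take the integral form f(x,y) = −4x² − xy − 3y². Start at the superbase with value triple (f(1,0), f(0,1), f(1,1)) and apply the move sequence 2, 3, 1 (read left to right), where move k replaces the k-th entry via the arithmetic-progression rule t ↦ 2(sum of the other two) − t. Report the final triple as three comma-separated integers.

start (-4,-3,-8) = (f(1,0),f(0,1),f(1,1))
replace slot 2: 2·((-4)+(-8)) − (-3) = -21 → (-4,-21,-8)
replace slot 3: 2·((-4)+(-21)) − (-8) = -42 → (-4,-21,-42)
replace slot 1: 2·((-21)+(-42)) − (-4) = -122 → (-122,-21,-42)

-122,-21,-42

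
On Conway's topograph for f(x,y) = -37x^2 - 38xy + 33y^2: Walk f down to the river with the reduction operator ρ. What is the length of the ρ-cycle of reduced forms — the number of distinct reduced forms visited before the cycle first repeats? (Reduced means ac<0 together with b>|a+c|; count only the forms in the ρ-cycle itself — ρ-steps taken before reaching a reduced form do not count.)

D = 6328, ⌊√D⌋ = 79
descent: ρ → (33,38,-37)  [lands on river]
river: ρ → (-37,36,34)
river: ρ → (34,32,-39)
river: ρ → (-39,46,27)
river: ρ → (27,62,-23)
river: ρ → (-23,76,6)
river: ρ → (6,68,-71)
river: ρ → (-71,74,3)
river: ρ → (3,76,-46)
river: ρ → (-46,16,33)
river: ρ → (33,50,-29)
river: ρ → (-29,66,17)
river: ρ → (17,70,-21)
river: ρ → (-21,56,38)
river: ρ → (38,20,-39)
river: ρ → (-39,58,19)
river: ρ → (19,56,-42)
river: ρ → (-42,28,33)
ρ-cycle length = 18 (tail of 1 descent step not counted)

18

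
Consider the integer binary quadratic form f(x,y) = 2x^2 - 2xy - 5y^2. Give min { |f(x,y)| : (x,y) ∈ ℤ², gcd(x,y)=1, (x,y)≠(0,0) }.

descent: ρ → (-5,2,2)
descent: ρ → (2,6,-1)  [lands on river]
river: ρ → (-1,6,2)
closes: descent 2, river 2
min |a| on river = 1

1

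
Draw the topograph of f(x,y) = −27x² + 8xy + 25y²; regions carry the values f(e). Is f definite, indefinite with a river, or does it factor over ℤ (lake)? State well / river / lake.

D = b²−4ac = 8² − 4·(-27)·25 = 2764
D > 0 non-square ⇒ indefinite ⇒ periodic river

river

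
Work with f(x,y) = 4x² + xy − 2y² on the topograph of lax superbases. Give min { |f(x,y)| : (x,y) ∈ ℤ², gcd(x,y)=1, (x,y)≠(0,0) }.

descent: ρ → (-2,3,3)  [lands on river]
river: ρ → (3,3,-2)
river: ρ → (-2,5,1)
river: ρ → (1,5,-2)
closes: descent 1, river 4
min |a| on river = 1

1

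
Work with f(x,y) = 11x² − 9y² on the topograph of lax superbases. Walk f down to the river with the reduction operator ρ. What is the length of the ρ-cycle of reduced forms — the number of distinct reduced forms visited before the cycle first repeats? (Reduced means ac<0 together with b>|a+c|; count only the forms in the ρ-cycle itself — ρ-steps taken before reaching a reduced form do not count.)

D = 396, ⌊√D⌋ = 19
descent: ρ → (-9,18,2)  [lands on river]
river: ρ → (2,18,-9)
ρ-cycle length = 2 (tail of 1 descent step not counted)

2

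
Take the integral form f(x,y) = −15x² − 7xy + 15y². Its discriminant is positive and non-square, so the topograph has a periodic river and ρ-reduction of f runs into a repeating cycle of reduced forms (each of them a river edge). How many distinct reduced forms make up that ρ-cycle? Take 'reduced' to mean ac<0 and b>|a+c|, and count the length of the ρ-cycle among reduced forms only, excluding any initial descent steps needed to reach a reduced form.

D = 949, ⌊√D⌋ = 30
descent: ρ → (15,7,-15)  [lands on river]
river: ρ → (-15,23,7)
river: ρ → (7,19,-21)
river: ρ → (-21,23,5)
river: ρ → (5,27,-11)
river: ρ → (-11,17,15)
river: ρ → (15,13,-13)
river: ρ → (-13,13,15)
river: ρ → (15,17,-11)
river: ρ → (-11,27,5)
river: ρ → (5,23,-21)
river: ρ → (-21,19,7)
river: ρ → (7,23,-15)
river: ρ → (-15,7,15)
river: ρ → (15,23,-7)
river: ρ → (-7,19,21)
river: ρ → (21,23,-5)
river: ρ → (-5,27,11)
river: ρ → (11,17,-15)
river: ρ → (-15,13,13)
river: ρ → (13,13,-15)
river: ρ → (-15,17,11)
river: ρ → (11,27,-5)
river: ρ → (-5,23,21)
river: ρ → (21,19,-7)
river: ρ → (-7,23,15)
ρ-cycle length = 26 (tail of 1 descent step not counted)

26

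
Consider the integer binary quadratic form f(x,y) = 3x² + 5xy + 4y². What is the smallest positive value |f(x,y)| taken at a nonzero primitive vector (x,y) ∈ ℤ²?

translate: b→-1 (≡5 mod 6), so (3,5,4)→(3,-1,2)
flip: (3,-1,2)→(2,1,3)
reduced (well bottom): (2,1,3) with a≤c, −a<b≤a
well minimum = a = 2

2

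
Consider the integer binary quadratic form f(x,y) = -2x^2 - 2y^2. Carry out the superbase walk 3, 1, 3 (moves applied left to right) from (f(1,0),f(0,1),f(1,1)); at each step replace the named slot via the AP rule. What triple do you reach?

start (-2,-2,-4) = (f(1,0),f(0,1),f(1,1))
replace slot 3: 2·((-2)+(-2)) − (-4) = -4 → (-2,-2,-4)
replace slot 1: 2·((-2)+(-4)) − (-2) = -10 → (-10,-2,-4)
replace slot 3: 2·((-10)+(-2)) − (-4) = -20 → (-10,-2,-20)

-10,-2,-20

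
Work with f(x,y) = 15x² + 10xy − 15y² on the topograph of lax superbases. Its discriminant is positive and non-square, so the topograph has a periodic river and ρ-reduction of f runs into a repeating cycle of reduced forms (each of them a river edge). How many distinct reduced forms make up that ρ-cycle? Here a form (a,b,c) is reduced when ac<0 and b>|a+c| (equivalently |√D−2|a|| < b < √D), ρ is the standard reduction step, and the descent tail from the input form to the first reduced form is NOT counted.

D = 1000, ⌊√D⌋ = 31
river: ρ → (-15,20,10)
river: ρ → (10,20,-15)
river: ρ → (-15,10,15)
river: ρ → (15,20,-10)
river: ρ → (-10,20,15)
river: ρ → (15,10,-15)
ρ-cycle length = 6 (tail of 0 descent steps not counted)

6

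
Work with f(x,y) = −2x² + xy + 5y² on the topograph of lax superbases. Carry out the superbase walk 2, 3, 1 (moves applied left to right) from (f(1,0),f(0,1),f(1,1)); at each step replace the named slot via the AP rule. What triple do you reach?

start (-2,5,4) = (f(1,0),f(0,1),f(1,1))
replace slot 2: 2·((-2)+4) − 5 = -1 → (-2,-1,4)
replace slot 3: 2·((-2)+(-1)) − 4 = -10 → (-2,-1,-10)
replace slot 1: 2·((-1)+(-10)) − (-2) = -20 → (-20,-1,-10)

-20,-1,-10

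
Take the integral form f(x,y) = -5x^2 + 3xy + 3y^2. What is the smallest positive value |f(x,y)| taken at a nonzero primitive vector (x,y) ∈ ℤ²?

river: ρ → (3,3,-5)
river: ρ → (-5,7,1)
river: ρ → (1,7,-5)
river: ρ → (-5,3,3)
closes: descent 0, river 4
min |a| on river = 1

1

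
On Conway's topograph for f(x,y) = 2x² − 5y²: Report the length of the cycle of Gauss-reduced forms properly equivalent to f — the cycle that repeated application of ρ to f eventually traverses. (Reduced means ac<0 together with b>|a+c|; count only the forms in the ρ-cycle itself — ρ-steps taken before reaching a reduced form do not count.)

D = 40, ⌊√D⌋ = 6
descent: ρ → (-5,0,2)
descent: ρ → (2,4,-3)  [lands on river]
river: ρ → (-3,2,3)
river: ρ → (3,4,-2)
river: ρ → (-2,4,3)
river: ρ → (3,2,-3)
river: ρ → (-3,4,2)
ρ-cycle length = 6 (tail of 2 descent steps not counted)

6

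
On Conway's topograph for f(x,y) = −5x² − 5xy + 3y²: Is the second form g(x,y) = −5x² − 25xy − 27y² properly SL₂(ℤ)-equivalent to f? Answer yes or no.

D₁ = 85, D₂ = 85
river cycle of f (length 6): (3, 5, -5), (-5, 5, 3), (3, 7, -3), (-3, 5, 5), (5, 5, -3), (-3, 7, 3)
river cycle of g (length 6): (-5, 5, 3), (3, 7, -3), (-3, 5, 5), (5, 5, -3), (-3, 7, 3), (3, 5, -5)
cycles coincide ⇒ equivalent

yes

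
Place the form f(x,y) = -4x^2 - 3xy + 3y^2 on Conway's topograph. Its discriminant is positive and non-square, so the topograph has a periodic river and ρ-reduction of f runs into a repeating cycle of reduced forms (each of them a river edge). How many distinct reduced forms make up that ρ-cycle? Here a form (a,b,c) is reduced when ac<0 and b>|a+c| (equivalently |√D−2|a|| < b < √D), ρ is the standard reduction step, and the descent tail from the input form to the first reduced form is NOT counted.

D = 57, ⌊√D⌋ = 7
descent: ρ → (3,3,-4)  [lands on river]
river: ρ → (-4,5,2)
river: ρ → (2,7,-1)
river: ρ → (-1,7,2)
river: ρ → (2,5,-4)
river: ρ → (-4,3,3)
ρ-cycle length = 6 (tail of 1 descent step not counted)

6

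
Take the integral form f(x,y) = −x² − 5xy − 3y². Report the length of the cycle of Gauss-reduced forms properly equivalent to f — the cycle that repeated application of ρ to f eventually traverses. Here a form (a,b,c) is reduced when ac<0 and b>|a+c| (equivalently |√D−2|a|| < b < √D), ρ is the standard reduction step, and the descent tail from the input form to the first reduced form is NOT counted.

D = 13, ⌊√D⌋ = 3
descent: ρ → (-3,-1,1)
descent: ρ → (1,3,-1)  [lands on river]
river: ρ → (-1,3,1)
ρ-cycle length = 2 (tail of 2 descent steps not counted)

2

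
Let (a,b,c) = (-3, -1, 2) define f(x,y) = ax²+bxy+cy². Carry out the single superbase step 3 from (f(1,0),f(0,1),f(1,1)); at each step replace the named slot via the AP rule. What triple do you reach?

start (-3,2,-2) = (f(1,0),f(0,1),f(1,1))
replace slot 3: 2·((-3)+2) − (-2) = 0 → (-3,2,0)

-3,2,0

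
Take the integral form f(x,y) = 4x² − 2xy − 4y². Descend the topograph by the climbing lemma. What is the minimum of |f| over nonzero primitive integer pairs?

descent: ρ → (-4,2,4)  [lands on river]
river: ρ → (4,6,-2)
river: ρ → (-2,6,4)
river: ρ → (4,2,-4)
river: ρ → (-4,6,2)
river: ρ → (2,6,-4)
closes: descent 1, river 6
min |a| on river = 2

2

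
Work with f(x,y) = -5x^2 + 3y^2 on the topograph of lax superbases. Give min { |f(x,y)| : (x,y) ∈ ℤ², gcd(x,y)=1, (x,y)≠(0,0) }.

descent: ρ → (3,6,-2)  [lands on river]
river: ρ → (-2,6,3)
closes: descent 1, river 2
min |a| on river = 2

2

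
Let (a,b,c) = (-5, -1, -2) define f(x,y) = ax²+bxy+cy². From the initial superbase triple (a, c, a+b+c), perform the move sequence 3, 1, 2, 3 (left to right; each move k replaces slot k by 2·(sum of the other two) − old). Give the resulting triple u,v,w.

start (-5,-2,-8) = (f(1,0),f(0,1),f(1,1))
replace slot 3: 2·((-5)+(-2)) − (-8) = -6 → (-5,-2,-6)
replace slot 1: 2·((-2)+(-6)) − (-5) = -11 → (-11,-2,-6)
replace slot 2: 2·((-11)+(-6)) − (-2) = -32 → (-11,-32,-6)
replace slot 3: 2·((-11)+(-32)) − (-6) = -80 → (-11,-32,-80)

-11,-32,-80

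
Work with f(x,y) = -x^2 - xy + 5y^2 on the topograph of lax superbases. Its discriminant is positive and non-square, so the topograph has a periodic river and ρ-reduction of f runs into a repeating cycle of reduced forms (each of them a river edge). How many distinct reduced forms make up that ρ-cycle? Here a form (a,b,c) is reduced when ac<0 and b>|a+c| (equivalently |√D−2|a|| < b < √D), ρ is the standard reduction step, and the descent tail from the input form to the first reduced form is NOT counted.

D = 21, ⌊√D⌋ = 4
descent: ρ → (5,1,-1)
descent: ρ → (-1,3,3)  [lands on river]
river: ρ → (3,3,-1)
ρ-cycle length = 2 (tail of 2 descent steps not counted)

2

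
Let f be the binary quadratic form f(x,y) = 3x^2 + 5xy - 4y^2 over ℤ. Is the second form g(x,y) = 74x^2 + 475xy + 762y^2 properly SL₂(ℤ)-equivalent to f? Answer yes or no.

D₁ = 73, D₂ = 73
river cycle of f (length 18): (-4, 3, 4), (4, 5, -3), (-3, 7, 2), (2, 5, -6), (-6, 7, 1), (1, 7, -6), (-6, 5, 2), (2, 7, -3), (-3, 5, 4), (4, 3, -4), … (8 more)
river cycle of g (length 18): (3, 5, -4), (-4, 3, 4), (4, 5, -3), (-3, 7, 2), (2, 5, -6), (-6, 7, 1), (1, 7, -6), (-6, 5, 2), (2, 7, -3), (-3, 5, 4), … (8 more)
cycles coincide ⇒ equivalent

yes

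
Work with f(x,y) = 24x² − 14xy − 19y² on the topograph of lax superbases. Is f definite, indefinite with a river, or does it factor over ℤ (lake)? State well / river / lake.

D = b²−4ac = (-14)² − 4·24·(-19) = 2020
D > 0 non-square ⇒ indefinite ⇒ periodic river

river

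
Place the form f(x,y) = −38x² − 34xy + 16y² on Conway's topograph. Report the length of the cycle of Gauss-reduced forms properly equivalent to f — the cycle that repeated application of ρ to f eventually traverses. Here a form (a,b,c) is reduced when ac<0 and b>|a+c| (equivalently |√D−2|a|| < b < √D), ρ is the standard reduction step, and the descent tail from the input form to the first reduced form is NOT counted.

D = 3588, ⌊√D⌋ = 59
descent: ρ → (16,34,-38)  [lands on river]
river: ρ → (-38,42,12)
river: ρ → (12,54,-14)
river: ρ → (-14,58,4)
river: ρ → (4,54,-42)
river: ρ → (-42,30,16)
ρ-cycle length = 6 (tail of 1 descent step not counted)

6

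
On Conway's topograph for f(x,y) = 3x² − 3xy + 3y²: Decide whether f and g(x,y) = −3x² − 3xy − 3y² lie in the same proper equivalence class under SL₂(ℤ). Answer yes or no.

D₁ = -27, D₂ = -27
f: translate: b→3 (≡-3 mod 6), so (3,-3,3)→(3,3,3)
f: reduced (well bottom): (3,3,3) with a≤c, −a<b≤a
g is negative-definite; reduce −g:
−g: reduced (well bottom): (3,3,3) with a≤c, −a<b≤a
flip sign back: reduced form of g is (-3,-3,-3)
reduced forms (3, 3, 3) vs (-3, -3, -3) ⇒ inequivalent

no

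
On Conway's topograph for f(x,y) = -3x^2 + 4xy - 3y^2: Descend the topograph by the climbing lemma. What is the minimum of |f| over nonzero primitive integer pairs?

translate: b→2 (≡-4 mod 6), so (3,-4,3)→(3,2,2)
flip: (3,2,2)→(2,-2,3)
translate: b→2 (≡-2 mod 4), so (2,-2,3)→(2,2,3)
reduced (well bottom): (2,2,3) with a≤c, −a<b≤a
well minimum |f| = |-2| = 2 (negative-definite)

2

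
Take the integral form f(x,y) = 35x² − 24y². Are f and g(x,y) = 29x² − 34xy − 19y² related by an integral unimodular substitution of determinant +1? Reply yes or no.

D₁ = 3360, D₂ = 3360
river cycle of f (length 4): (-24, 48, 11), (11, 40, -40), (-40, 40, 11), (11, 48, -24)
river cycle of g (length 6): (-19, 34, 29), (29, 24, -24), (-24, 24, 29), (29, 34, -19), (-19, 42, 21), (21, 42, -19)
cycles differ ⇒ inequivalent

no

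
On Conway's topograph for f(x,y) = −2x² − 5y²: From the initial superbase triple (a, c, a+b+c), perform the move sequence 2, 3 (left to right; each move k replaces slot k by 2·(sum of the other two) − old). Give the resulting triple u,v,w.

start (-2,-5,-7) = (f(1,0),f(0,1),f(1,1))
replace slot 2: 2·((-2)+(-7)) − (-5) = -13 → (-2,-13,-7)
replace slot 3: 2·((-2)+(-13)) − (-7) = -23 → (-2,-13,-23)

-2,-13,-23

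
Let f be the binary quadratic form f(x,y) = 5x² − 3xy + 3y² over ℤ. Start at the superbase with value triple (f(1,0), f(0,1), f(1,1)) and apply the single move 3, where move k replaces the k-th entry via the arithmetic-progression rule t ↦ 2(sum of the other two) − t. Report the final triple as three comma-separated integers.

start (5,3,5) = (f(1,0),f(0,1),f(1,1))
replace slot 3: 2·(5+3) − 5 = 11 → (5,3,11)

5,3,11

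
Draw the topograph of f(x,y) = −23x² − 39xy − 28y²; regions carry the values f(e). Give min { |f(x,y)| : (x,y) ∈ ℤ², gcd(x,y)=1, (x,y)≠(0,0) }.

translate: b→-7 (≡39 mod 46), so (23,39,28)→(23,-7,12)
flip: (23,-7,12)→(12,7,23)
reduced (well bottom): (12,7,23) with a≤c, −a<b≤a
well minimum |f| = |-12| = 12 (negative-definite)

12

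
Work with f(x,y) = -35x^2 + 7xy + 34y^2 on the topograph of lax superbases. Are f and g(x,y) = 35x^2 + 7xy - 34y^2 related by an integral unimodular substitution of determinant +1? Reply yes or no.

D₁ = 4809, D₂ = 4809
river cycle of f (length 42): (34, 61, -8), (-8, 67, 10), (10, 53, -50), (-50, 47, 13), (13, 57, -30), (-30, 63, 7), (7, 63, -30), (-30, 57, 13), (13, 47, -50), (-50, 53, 10), … (32 more)
river cycle of g (length 42): (-34, 61, 8), (8, 67, -10), (-10, 53, 50), (50, 47, -13), (-13, 57, 30), (30, 63, -7), (-7, 63, 30), (30, 57, -13), (-13, 47, 50), (50, 53, -10), … (32 more)
cycles differ ⇒ inequivalent

no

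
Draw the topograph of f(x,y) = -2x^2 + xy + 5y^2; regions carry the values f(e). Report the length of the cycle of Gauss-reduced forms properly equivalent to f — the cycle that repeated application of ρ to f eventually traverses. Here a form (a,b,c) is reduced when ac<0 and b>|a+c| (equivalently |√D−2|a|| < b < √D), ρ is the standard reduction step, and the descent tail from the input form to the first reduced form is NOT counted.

D = 41, ⌊√D⌋ = 6
descent: ρ → (5,-1,-2)
descent: ρ → (-2,5,2)  [lands on river]
river: ρ → (2,3,-4)
river: ρ → (-4,5,1)
river: ρ → (1,5,-4)
river: ρ → (-4,3,2)
river: ρ → (2,5,-2)
river: ρ → (-2,3,4)
river: ρ → (4,5,-1)
river: ρ → (-1,5,4)
river: ρ → (4,3,-2)
ρ-cycle length = 10 (tail of 2 descent steps not counted)

10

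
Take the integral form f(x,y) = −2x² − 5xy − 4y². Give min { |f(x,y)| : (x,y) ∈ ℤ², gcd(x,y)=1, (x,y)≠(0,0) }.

translate: b→1 (≡5 mod 4), so (2,5,4)→(2,1,1)
flip: (2,1,1)→(1,-1,2)
translate: b→1 (≡-1 mod 2), so (1,-1,2)→(1,1,2)
reduced (well bottom): (1,1,2) with a≤c, −a<b≤a
well minimum |f| = |-1| = 1 (negative-definite)

1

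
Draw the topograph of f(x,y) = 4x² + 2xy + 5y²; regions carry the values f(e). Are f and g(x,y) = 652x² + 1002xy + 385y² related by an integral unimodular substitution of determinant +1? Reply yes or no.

D₁ = -76, D₂ = -76
f: reduced (well bottom): (4,2,5) with a≤c, −a<b≤a
g: translate: b→-302 (≡1002 mod 1304), so (652,1002,385)→(652,-302,35)
g: flip: (652,-302,35)→(35,302,652)
g: translate: b→22 (≡302 mod 70), so (35,302,652)→(35,22,4)
g: flip: (35,22,4)→(4,-22,35)
g: translate: b→2 (≡-22 mod 8), so (4,-22,35)→(4,2,5)
g: reduced (well bottom): (4,2,5) with a≤c, −a<b≤a
reduced forms (4, 2, 5) vs (4, 2, 5) ⇒ equivalent

yes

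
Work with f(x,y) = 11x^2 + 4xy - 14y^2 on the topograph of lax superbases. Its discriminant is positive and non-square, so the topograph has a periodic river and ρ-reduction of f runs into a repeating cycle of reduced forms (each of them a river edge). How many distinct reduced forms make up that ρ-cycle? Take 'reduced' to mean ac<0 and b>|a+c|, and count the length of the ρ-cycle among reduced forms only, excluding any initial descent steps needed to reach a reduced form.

D = 632, ⌊√D⌋ = 25
river: ρ → (-14,24,1)
river: ρ → (1,24,-14)
river: ρ → (-14,4,11)
river: ρ → (11,18,-7)
river: ρ → (-7,24,2)
river: ρ → (2,24,-7)
river: ρ → (-7,18,11)
river: ρ → (11,4,-14)
ρ-cycle length = 8 (tail of 0 descent steps not counted)

8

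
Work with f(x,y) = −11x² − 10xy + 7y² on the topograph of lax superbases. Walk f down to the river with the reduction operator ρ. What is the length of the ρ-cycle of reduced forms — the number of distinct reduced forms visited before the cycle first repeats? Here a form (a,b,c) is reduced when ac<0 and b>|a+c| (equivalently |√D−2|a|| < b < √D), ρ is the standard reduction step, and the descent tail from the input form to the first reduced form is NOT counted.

D = 408, ⌊√D⌋ = 20
descent: ρ → (7,10,-11)  [lands on river]
river: ρ → (-11,12,6)
river: ρ → (6,12,-11)
river: ρ → (-11,10,7)
river: ρ → (7,18,-3)
river: ρ → (-3,18,7)
ρ-cycle length = 6 (tail of 1 descent step not counted)

6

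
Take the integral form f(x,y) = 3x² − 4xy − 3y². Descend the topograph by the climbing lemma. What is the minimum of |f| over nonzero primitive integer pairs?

descent: ρ → (-3,4,3)  [lands on river]
river: ρ → (3,2,-4)
river: ρ → (-4,6,1)
river: ρ → (1,6,-4)
river: ρ → (-4,2,3)
river: ρ → (3,4,-3)
river: ρ → (-3,2,4)
river: ρ → (4,6,-1)
river: ρ → (-1,6,4)
river: ρ → (4,2,-3)
closes: descent 1, river 10
min |a| on river = 1

1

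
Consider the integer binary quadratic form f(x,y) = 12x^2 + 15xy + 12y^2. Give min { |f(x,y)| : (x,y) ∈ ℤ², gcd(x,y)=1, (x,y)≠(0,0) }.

translate: b→-9 (≡15 mod 24), so (12,15,12)→(12,-9,9)
flip: (12,-9,9)→(9,9,12)
reduced (well bottom): (9,9,12) with a≤c, −a<b≤a
well minimum = a = 9

9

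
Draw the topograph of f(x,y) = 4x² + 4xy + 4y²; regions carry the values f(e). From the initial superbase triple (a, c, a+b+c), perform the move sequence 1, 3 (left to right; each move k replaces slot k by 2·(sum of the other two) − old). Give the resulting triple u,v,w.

start (4,4,12) = (f(1,0),f(0,1),f(1,1))
replace slot 1: 2·(4+12) − 4 = 28 → (28,4,12)
replace slot 3: 2·(28+4) − 12 = 52 → (28,4,52)

28,4,52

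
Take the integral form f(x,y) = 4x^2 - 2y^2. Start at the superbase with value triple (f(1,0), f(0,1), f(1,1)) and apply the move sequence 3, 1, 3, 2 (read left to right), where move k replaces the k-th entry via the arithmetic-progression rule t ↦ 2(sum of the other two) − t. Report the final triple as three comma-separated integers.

start (4,-2,2) = (f(1,0),f(0,1),f(1,1))
replace slot 3: 2·(4+(-2)) − 2 = 2 → (4,-2,2)
replace slot 1: 2·((-2)+2) − 4 = -4 → (-4,-2,2)
replace slot 3: 2·((-4)+(-2)) − 2 = -14 → (-4,-2,-14)
replace slot 2: 2·((-4)+(-14)) − (-2) = -34 → (-4,-34,-14)

-4,-34,-14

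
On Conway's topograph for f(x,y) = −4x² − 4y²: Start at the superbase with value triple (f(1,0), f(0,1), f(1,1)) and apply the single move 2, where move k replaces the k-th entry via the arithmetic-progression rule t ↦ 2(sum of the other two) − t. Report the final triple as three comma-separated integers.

start (-4,-4,-8) = (f(1,0),f(0,1),f(1,1))
replace slot 2: 2·((-4)+(-8)) − (-4) = -20 → (-4,-20,-8)

-4,-20,-8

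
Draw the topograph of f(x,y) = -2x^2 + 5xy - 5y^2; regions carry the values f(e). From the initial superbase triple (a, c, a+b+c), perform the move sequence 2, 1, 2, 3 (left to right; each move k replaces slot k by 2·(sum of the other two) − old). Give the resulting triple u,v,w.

start (-2,-5,-2) = (f(1,0),f(0,1),f(1,1))
replace slot 2: 2·((-2)+(-2)) − (-5) = -3 → (-2,-3,-2)
replace slot 1: 2·((-3)+(-2)) − (-2) = -8 → (-8,-3,-2)
replace slot 2: 2·((-8)+(-2)) − (-3) = -17 → (-8,-17,-2)
replace slot 3: 2·((-8)+(-17)) − (-2) = -48 → (-8,-17,-48)

-8,-17,-48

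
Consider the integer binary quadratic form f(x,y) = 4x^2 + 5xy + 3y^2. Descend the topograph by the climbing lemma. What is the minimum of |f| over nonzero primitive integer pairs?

translate: b→-3 (≡5 mod 8), so (4,5,3)→(4,-3,2)
flip: (4,-3,2)→(2,3,4)
translate: b→-1 (≡3 mod 4), so (2,3,4)→(2,-1,3)
reduced (well bottom): (2,-1,3) with a≤c, −a<b≤a
well minimum = a = 2

2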